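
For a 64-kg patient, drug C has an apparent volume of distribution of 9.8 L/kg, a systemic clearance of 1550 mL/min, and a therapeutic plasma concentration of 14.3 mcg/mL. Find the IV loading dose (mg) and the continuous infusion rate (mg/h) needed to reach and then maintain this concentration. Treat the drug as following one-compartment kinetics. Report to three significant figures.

Vd(total) = 64 kg × 9.8 L/kg = 627.2 L
Loading: fill Vd to C_target → 627.2 L × 14.3 mg/L = 8969 mg
CL = 1550 mL/min = 1550 × 0.06 = 93.00 L/h
Maintenance: replace elimination → rate = CL × Css = 93.00 × 14.3 = 1330 mg/h

(a) 8970 mg; (b) 1330 mg/h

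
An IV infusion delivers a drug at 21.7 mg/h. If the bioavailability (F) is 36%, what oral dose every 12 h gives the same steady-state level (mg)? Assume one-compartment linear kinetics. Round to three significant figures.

723 mg

To maintain the same Css, the systemic dosing rate must be unchanged: F·D/τ = infusion rate.
D = rate × τ / F = 21.7 × 12 / 0.36 = 723.3 mg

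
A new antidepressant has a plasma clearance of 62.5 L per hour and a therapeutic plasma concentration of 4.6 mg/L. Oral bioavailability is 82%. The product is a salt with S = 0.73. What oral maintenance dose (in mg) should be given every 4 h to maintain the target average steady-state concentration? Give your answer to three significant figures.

1920 mg

D = CL × Css × τ / F / S = 62.50 × 4.6 × 4 / 0.82 / 0.73 = 1921 mg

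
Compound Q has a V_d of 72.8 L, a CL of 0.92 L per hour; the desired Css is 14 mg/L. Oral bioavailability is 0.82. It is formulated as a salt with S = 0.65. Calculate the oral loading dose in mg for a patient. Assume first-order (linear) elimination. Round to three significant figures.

1910 mg

LD = Vd × C / F / S = 72.80 × 14.00 / 0.82 / 0.65 = 1912 mg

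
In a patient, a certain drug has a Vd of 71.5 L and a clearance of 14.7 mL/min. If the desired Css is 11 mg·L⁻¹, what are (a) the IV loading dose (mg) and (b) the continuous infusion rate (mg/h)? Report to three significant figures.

(a) 787 mg; (b) 9.70 mg/h

Loading dose = Vd × C = 71.50 × 11 = 786.5 mg
Convert clearance: 14.7 mL/min × 60 min/h ÷ 1000 mL/L = 0.8820 L/h
Maintenance: replace elimination → rate = CL × Css = 0.8820 × 11 = 9.702 mg/h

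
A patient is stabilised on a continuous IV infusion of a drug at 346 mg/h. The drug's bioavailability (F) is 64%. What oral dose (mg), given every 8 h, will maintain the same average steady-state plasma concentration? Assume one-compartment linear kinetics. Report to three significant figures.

4330 mg

To maintain the same Css, the systemic dosing rate must be unchanged: F·D/τ = infusion rate.
D = rate × τ / F = 346 × 8 / 0.64 = 4325 mg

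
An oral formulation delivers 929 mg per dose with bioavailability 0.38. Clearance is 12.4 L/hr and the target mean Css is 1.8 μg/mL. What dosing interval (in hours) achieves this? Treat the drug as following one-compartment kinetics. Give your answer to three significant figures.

15.8 h

F·D/τ = CL·Css → τ = F·D / (CL·Css).
τ = 0.38 × 929 / (12.4 × 1.8) = 15.82 h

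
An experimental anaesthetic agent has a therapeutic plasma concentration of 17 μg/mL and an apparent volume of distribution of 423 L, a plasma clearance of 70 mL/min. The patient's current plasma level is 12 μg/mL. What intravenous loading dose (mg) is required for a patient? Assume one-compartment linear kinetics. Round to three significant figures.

Concentration deficit ΔC = 17 − 12 = 5.000 mg/L
LD = Vd × ΔC = 423.0 × 5.000 = 2115 mg

2120 mg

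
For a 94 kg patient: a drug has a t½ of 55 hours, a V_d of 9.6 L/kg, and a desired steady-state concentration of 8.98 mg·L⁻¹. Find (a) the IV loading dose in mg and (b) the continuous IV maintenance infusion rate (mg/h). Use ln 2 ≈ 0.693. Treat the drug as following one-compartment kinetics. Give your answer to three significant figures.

Vd = 9.6 L/kg × 94 kg = 902.4 L
LD = Vd × C = 902.4 × 8.98 = 8104 mg
CL = 0.693 × Vd / t½ = 0.693 × 902.4 / 55 = 11.37 L/h
Infusion rate = CL × Css = 11.37 × 8.98 = 102.1 mg/h

(a) 8100 mg; (b) 102 mg/h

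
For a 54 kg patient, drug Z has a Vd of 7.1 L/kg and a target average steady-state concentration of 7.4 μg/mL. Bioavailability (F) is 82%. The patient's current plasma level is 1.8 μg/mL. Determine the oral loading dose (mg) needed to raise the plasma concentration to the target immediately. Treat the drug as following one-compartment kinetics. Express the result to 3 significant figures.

Vd = 7.1 L/kg × 54 kg = 383.4 L
The loading dose fills Vd to the target concentration.
Concentration deficit ΔC = 7.4 − 1.8 = 5.600 mg/L
LD = Vd × ΔC / F = 383.4 × 5.600 / 0.82 = 2618 mg

2620 mg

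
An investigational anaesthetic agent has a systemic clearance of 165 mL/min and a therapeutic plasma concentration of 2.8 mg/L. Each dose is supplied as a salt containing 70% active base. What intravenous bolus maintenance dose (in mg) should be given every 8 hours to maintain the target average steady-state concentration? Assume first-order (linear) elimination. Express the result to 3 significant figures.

Convert clearance: 165 mL/min × 60 min/h ÷ 1000 mL/L = 9.900 L/h
At steady state, dose per interval replaces the amount cleared in that interval: S·D/τ = CL·Css.
D = CL × Css × τ / S = 9.900 × 2.8 × 8 / 0.7 = 316.8 mg

317 mg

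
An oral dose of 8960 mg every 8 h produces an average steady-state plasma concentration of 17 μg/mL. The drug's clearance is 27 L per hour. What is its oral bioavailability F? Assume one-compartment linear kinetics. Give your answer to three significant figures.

F·D/τ = CL·Css at steady state → F = CL·Css·τ / D.
F = 27 × 17 × 8 / 8960 = 0.410

0.410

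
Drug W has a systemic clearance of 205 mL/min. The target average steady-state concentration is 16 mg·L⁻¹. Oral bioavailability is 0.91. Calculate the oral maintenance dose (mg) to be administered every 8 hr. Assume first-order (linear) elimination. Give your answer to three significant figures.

1730 mg

CL = 205 mL/min = 205 × 0.06 = 12.30 L/h
At steady state, dose per interval replaces the amount cleared in that interval: F·D/τ = CL·Css.
D = CL × Css × τ / F = 12.30 × 16 × 8 / 0.91 = 1730 mg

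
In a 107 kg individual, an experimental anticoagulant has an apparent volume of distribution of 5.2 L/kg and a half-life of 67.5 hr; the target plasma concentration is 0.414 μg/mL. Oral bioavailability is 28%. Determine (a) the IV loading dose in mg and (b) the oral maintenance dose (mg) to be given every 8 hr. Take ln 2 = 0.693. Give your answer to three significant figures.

(a) 230 mg; (b) 67.6 mg

Vd = 5.2 L/kg × 107 kg = 556.4 L
LD = Vd × C = 556.4 × 0.414 = 230.3 mg
CL = 0.693 × Vd / t½ = 0.693 × 556.4 / 67.5 = 5.712 L/h
D = CL × Css × τ / F = 5.712 × 0.414 × 8 / 0.28 = 67.56 mg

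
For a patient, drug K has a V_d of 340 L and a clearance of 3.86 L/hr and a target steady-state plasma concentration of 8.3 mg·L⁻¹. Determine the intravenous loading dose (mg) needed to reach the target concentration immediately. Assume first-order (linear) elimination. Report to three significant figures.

2820 mg

Loading dose depends on Vd (not clearance): it fills the distribution volume.
LD = Vd × C = 340.0 × 8.300 = 2822 mg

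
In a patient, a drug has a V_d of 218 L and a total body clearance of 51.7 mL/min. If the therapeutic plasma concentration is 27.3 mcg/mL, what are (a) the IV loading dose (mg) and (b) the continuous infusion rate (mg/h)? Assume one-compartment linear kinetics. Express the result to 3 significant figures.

(a) 5950 mg; (b) 84.7 mg/h

Loading dose = Vd × C = 218.0 × 27.3 = 5951 mg
CL = 51.7 mL/min = 51.7 × 0.06 = 3.102 L/h
Maintenance: replace elimination → rate = CL × Css = 3.102 × 27.3 = 84.68 mg/h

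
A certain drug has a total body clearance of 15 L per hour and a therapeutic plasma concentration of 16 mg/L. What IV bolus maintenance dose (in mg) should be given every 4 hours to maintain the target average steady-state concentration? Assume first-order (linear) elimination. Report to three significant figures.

960 mg

D = CL × Css × τ = 15.00 × 16 × 4 = 960.0 mg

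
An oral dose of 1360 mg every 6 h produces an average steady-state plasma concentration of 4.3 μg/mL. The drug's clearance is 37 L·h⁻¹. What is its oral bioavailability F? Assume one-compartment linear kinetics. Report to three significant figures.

0.702

F·D/τ = CL·Css at steady state → F = CL·Css·τ / D.
F = 37 × 4.3 × 6 / 1360 = 0.702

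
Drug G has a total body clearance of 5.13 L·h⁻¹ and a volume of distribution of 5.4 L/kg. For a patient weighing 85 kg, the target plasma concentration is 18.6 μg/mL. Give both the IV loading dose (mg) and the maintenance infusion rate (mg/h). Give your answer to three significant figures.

Vd(total) = 85 kg × 5.4 L/kg = 459.0 L
LD = Vd · C_target = 459.0 × 18.6 = 8537 mg
Maintenance infusion rate = CL × Css = 5.130 × 18.6 = 95.42 mg/h

(a) 8540 mg; (b) 95.4 mg/h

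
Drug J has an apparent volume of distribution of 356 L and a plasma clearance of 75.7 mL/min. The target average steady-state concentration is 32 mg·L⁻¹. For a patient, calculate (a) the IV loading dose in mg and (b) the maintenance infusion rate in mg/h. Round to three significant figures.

(a) 11400 mg; (b) 145 mg/h

Loading: fill Vd to C_target → 356.0 L × 32 mg/L = 11390 mg
CL = 75.7 mL/min = 75.7 × 0.06 = 4.542 L/h
Maintenance infusion rate = CL × Css = 4.542 × 32 = 145.3 mg/h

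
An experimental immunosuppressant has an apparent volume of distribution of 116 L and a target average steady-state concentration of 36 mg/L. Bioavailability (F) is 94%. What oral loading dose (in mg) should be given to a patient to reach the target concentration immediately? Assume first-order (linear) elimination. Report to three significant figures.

LD = Vd × C / F = 116.0 × 36.00 / 0.94 = 4443 mg

4440 mg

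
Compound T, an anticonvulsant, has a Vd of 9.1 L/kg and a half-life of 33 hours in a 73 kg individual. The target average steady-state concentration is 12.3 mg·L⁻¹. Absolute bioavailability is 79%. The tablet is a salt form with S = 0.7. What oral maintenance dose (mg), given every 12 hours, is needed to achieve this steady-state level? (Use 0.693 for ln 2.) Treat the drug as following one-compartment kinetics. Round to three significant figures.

Vd = 9.1 L/kg × 73 kg = 664.3 L
CL = 0.693 × Vd / t½ = 0.693 × 664.3 / 33 = 13.95 L/h
D = CL × Css × τ / F / S = 13.95 × 12.3 × 12 / 0.79 / 0.7 = 3723 mg

3720 mg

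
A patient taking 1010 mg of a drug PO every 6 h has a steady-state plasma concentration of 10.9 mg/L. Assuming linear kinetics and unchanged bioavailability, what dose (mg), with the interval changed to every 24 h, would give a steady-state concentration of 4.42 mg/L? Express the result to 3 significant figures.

With linear kinetics, Css is proportional to dose rate (D/τ) at fixed clearance.
D₂ = D₁ × (Css,target / Css,current) × (τ₂/τ₁) = 1010 × (4.42/10.9) × (24/6) = 1638 mg

1640 mg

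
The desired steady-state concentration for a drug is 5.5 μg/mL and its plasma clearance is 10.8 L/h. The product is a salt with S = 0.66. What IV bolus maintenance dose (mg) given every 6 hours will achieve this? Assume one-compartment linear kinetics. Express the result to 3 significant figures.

540 mg

D = CL × Css × τ / S = 10.80 × 5.5 × 6 / 0.66 = 540.0 mg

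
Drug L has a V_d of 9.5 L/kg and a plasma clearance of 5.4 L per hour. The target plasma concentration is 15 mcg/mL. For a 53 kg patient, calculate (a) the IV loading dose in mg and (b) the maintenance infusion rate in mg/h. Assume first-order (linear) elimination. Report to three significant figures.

Vd(total) = 53 kg × 9.5 L/kg = 503.5 L
Loading dose = Vd × C = 503.5 × 15 = 7553 mg
Maintenance infusion rate = CL × Css = 5.400 × 15 = 81.00 mg/h

(a) 7550 mg; (b) 81.0 mg/h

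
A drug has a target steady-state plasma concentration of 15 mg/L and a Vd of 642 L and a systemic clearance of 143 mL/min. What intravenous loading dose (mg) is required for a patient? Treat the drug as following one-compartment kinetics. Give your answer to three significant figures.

9630 mg

The loading dose fills Vd to the target concentration; clearance is irrelevant here.
LD = Vd × C = 642.0 × 15.00 = 9630 mg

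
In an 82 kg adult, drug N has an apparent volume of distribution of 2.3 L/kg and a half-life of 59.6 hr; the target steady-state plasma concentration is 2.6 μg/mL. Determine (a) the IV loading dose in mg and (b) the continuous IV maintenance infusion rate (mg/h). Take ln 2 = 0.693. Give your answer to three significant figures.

(a) 490 mg; (b) 5.70 mg/h

Total Vd = 2.3 × 82 = 188.6 L
LD = Vd × C = 188.6 × 2.6 = 490.4 mg
CL = 0.693 × Vd / t½ = 0.693 × 188.6 / 59.6 = 2.193 L/h
Infusion rate = CL × Css = 2.193 × 2.6 = 5.702 mg/h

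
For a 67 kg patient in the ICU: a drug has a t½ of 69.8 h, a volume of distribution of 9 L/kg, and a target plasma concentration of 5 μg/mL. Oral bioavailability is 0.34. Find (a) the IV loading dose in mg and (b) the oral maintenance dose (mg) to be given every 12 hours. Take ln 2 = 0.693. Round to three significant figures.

(a) 3020 mg; (b) 1060 mg

Vd = 9 L/kg × 67 kg = 603.0 L
LD = Vd × C = 603.0 × 5 = 3015 mg
CL = 0.693 × Vd / t½ = 0.693 × 603.0 / 69.8 = 5.987 L/h
D = CL × Css × τ / F = 5.987 × 5 × 12 / 0.34 = 1057 mg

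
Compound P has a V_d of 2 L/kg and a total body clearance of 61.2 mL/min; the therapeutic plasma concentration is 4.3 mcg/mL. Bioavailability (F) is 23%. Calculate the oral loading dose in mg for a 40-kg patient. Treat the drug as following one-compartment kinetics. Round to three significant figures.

Vd(total) = 40 kg × 2 L/kg = 80.00 L
LD = Vd × C / F = 80.00 × 4.300 / 0.23 = 1496 mg

1500 mg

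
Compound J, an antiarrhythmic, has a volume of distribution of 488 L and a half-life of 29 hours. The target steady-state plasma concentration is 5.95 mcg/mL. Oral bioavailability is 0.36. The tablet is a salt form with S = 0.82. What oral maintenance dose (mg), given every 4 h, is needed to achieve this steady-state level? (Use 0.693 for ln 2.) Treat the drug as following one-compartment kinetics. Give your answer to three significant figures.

k = 0.693/29 = 0.02390 h⁻¹, so CL = k·Vd = 0.02390 × 488.0 = 11.66 L/h
D = CL × Css × τ / F / S = 11.66 × 5.95 × 4 / 0.36 / 0.82 = 940.1 mg

940 mg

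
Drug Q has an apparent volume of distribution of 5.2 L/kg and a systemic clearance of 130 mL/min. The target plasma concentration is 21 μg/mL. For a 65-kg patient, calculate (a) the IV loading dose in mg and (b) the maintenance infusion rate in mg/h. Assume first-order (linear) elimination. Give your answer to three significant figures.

(a) 7100 mg; (b) 164 mg/h

Total Vd = 5.2 × 65 = 338.0 L
LD = Vd · C_target = 338.0 × 21 = 7098 mg
Convert clearance: 130 mL/min × 60 min/h ÷ 1000 mL/L = 7.800 L/h
Maintenance: replace elimination → rate = CL × Css = 7.800 × 21 = 163.8 mg/h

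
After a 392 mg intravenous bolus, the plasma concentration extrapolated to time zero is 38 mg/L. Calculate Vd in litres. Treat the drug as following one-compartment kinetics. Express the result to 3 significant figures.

Immediately after an IV bolus, C₀ = Dose / Vd, so Vd = Dose / C₀.
Vd = 392 / 38 = 10.32 L

10.3 L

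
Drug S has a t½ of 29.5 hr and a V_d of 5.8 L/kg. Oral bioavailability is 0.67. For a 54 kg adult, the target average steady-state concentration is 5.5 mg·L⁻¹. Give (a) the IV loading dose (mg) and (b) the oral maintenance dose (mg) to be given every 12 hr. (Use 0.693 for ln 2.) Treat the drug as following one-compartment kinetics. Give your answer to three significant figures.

Vd = 5.8 L/kg × 54 kg = 313.2 L
LD = Vd × C = 313.2 × 5.5 = 1723 mg
CL = 0.693 × Vd / t½ = 0.693 × 313.2 / 29.5 = 7.358 L/h
D = CL × Css × τ / F = 7.358 × 5.5 × 12 / 0.67 = 724.8 mg

(a) 1720 mg; (b) 725 mg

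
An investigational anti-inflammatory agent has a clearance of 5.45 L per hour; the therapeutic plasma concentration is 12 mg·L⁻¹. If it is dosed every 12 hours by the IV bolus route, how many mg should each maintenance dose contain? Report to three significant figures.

D = CL × Css × τ = 5.450 × 12 × 12 = 784.8 mg

785 mg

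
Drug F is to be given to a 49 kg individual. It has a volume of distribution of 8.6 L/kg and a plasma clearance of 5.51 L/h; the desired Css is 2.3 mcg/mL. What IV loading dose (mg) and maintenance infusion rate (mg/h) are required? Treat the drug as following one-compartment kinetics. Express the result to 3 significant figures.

(a) 969 mg; (b) 12.7 mg/h

Vd = 8.6 L/kg × 49 kg = 421.4 L
LD = Vd · C_target = 421.4 × 2.3 = 969.2 mg
Maintenance: replace elimination → rate = CL × Css = 5.510 × 2.3 = 12.67 mg/h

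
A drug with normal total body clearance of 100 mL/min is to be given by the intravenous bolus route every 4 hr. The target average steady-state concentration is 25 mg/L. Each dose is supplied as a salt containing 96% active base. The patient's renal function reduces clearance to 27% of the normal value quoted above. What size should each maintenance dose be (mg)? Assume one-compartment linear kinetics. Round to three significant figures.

169 mg

CL = 100 mL/min = 100 × 0.06 = 6.000 L/h
Patient clearance = 0.27 × 6.000 = 1.620 L/h
At steady state, dose per interval replaces the amount cleared in that interval: S·D/τ = CL·Css.
D = CL × Css × τ / S = 1.620 × 25 × 4 / 0.96 = 168.8 mg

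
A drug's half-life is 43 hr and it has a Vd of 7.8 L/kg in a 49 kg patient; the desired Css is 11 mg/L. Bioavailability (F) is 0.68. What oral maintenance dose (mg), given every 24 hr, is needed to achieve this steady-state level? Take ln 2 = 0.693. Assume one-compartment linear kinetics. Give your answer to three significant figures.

2390 mg

Vd(total) = 49 kg × 7.8 L/kg = 382.2 L
CL = ln 2 · Vd / t½ = 0.693 × 382.2 / 43 = 6.160 L/h
D = CL × Css × τ / F = 6.160 × 11 × 24 / 0.68 = 2392 mg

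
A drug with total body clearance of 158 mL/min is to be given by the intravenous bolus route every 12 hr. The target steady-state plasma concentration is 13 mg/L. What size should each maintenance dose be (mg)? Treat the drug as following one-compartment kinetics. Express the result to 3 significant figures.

1480 mg

Convert clearance: 158 mL/min × 60 min/h ÷ 1000 mL/L = 9.480 L/h
At steady state, dose per interval replaces the amount cleared in that interval: D/τ = CL·Css.
D = CL × Css × τ = 9.480 × 13 × 12 = 1479 mg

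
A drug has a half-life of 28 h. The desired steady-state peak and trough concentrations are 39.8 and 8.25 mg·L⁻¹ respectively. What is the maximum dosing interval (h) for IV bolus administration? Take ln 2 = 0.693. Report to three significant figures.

k = 0.693 / t½ = 0.693 / 28 = 0.02475 h⁻¹
Between IV bolus doses, concentration decays as C = C₀·e^(−kτ), so C_peak/C_trough = e^(kτ).
τ_max = ln(C_peak/C_trough) / k = ln(39.8/8.25) / 0.02475 = 1.574 / 0.02475 = 63.60 h

63.6 h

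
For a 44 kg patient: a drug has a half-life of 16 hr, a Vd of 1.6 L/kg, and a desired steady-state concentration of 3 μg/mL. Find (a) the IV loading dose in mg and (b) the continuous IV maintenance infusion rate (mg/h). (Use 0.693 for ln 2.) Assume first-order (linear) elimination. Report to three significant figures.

(a) 211 mg; (b) 9.15 mg/h

Vd = 1.6 L/kg × 44 kg = 70.40 L
LD = Vd × C = 70.40 × 3 = 211.2 mg
CL = 0.693 × Vd / t½ = 0.693 × 70.40 / 16 = 3.049 L/h
Infusion rate = CL × Css = 3.049 × 3 = 9.147 mg/h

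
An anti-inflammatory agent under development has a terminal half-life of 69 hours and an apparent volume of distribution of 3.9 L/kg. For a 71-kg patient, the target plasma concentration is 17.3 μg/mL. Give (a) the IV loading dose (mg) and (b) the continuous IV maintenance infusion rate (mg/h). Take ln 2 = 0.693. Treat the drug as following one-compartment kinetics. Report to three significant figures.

(a) 4790 mg; (b) 48.1 mg/h

Total Vd = 3.9 × 71 = 276.9 L
LD = Vd × C = 276.9 × 17.3 = 4790 mg
CL = 0.693 × Vd / t½ = 0.693 × 276.9 / 69 = 2.781 L/h
Infusion rate = CL × Css = 2.781 × 17.3 = 48.11 mg/h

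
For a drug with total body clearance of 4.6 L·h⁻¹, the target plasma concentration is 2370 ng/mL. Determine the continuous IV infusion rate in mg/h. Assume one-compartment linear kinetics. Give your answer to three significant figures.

C = 2370 ng/mL = 2.370 mg/L
At steady state, infusion rate equals elimination rate: rate in = CL × Css.
Infusion rate = CL · Css = 4.600 L/h × 2.37 mg/L = 10.90 mg/h

10.9 mg/h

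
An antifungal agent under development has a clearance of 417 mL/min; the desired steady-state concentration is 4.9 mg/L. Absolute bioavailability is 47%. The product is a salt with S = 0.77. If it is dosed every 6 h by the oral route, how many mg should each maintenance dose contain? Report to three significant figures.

Convert clearance: 417 mL/min × 60 min/h ÷ 1000 mL/L = 25.02 L/h
D = CL × Css × τ / F / S = 25.02 × 4.9 × 6 / 0.47 / 0.77 = 2033 mg

2030 mg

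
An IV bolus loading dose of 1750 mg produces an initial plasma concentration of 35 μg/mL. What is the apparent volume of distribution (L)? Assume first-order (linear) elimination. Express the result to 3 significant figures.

Immediately after an IV bolus, C₀ = Dose / Vd, so Vd = Dose / C₀.
Vd = 1750 / 35 = 50.00 L

50.0 L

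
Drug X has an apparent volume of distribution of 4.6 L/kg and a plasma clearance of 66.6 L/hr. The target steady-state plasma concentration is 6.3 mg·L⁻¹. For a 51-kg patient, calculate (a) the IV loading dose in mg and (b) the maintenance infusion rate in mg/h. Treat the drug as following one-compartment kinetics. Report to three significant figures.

Vd(total) = 51 kg × 4.6 L/kg = 234.6 L
LD = Vd · C_target = 234.6 × 6.3 = 1478 mg
Infusion rate = 66.60 L/h × 6.3 mg/L = 419.6 mg/h

(a) 1480 mg; (b) 420 mg/h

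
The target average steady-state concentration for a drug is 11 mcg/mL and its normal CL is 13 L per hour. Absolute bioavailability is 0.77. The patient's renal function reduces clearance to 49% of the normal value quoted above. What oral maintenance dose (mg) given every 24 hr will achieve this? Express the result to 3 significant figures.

2180 mg

Patient clearance = 0.49 × 13.00 = 6.370 L/h
D = CL × Css × τ / F = 6.370 × 11 × 24 / 0.77 = 2184 mg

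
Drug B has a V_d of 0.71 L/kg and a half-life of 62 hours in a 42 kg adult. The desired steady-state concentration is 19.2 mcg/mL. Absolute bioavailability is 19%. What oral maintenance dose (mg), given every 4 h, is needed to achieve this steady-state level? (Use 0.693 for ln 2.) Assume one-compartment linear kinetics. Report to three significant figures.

135 mg

Total Vd = 0.71 × 42 = 29.82 L
CL = ln 2 · Vd / t½ = 0.693 × 29.82 / 62 = 0.3333 L/h
D = CL × Css × τ / F = 0.3333 × 19.2 × 4 / 0.19 = 134.7 mg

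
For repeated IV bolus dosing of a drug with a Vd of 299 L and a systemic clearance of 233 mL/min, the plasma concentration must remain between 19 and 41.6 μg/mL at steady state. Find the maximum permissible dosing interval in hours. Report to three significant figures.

16.8 h

CL = 233 mL/min × 60/1000 = 13.98 L/h
k = CL / Vd = 13.98 / 299.0 = 0.04676 h⁻¹
Between IV bolus doses, concentration decays as C = C₀·e^(−kτ), so C_peak/C_trough = e^(kτ).
τ_max = ln(C_peak/C_trough) / k = ln(41.6/19) / 0.04676 = 0.7837 / 0.04676 = 16.76 h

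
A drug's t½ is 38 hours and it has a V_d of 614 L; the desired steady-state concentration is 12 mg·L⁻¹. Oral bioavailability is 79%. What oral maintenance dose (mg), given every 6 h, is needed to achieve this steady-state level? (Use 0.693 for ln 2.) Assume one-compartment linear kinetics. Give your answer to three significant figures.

CL = 0.693 × Vd / t½ = 0.693 × 614.0 / 38 = 11.20 L/h
D = CL × Css × τ / F = 11.20 × 12 × 6 / 0.79 = 1021 mg

1020 mg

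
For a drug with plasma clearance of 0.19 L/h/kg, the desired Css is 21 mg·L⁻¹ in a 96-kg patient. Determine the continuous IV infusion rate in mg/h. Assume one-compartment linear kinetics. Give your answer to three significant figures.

383 mg/h

CL = 0.19 L/h/kg × 96 kg = 18.24 L/h
At steady state, infusion rate equals elimination rate: rate in = CL × Css.
Infusion rate = CL · Css = 18.24 L/h × 21 mg/L = 383.0 mg/h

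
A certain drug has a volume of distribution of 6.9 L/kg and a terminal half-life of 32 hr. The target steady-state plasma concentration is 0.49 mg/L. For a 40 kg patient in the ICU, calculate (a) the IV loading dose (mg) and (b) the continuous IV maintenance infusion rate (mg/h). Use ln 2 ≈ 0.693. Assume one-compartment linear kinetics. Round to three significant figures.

(a) 135 mg; (b) 2.93 mg/h

Total Vd = 6.9 × 40 = 276.0 L
LD = Vd × C = 276.0 × 0.49 = 135.2 mg
CL = 0.693 × Vd / t½ = 0.693 × 276.0 / 32 = 5.977 L/h
Infusion rate = CL × Css = 5.977 × 0.49 = 2.929 mg/h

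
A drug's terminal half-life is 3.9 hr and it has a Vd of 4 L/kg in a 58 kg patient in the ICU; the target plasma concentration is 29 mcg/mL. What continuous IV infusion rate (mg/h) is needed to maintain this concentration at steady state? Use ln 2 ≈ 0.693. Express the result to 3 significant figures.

1200 mg/h

Vd = 4 L/kg × 58 kg = 232.0 L
k = 0.693/3.9 = 0.1777 h⁻¹, so CL = k·Vd = 0.1777 × 232.0 = 41.23 L/h
Infusion rate = CL × Css = 41.23 × 29 = 1196 mg/h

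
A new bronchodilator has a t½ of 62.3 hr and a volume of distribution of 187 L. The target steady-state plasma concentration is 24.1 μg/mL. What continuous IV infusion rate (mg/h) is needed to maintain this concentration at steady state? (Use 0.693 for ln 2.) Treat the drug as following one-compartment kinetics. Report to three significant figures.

k = 0.693/62.3 = 0.01112 h⁻¹, so CL = k·Vd = 0.01112 × 187.0 = 2.079 L/h
Infusion rate = CL × Css = 2.079 × 24.1 = 50.10 mg/h

50.1 mg/h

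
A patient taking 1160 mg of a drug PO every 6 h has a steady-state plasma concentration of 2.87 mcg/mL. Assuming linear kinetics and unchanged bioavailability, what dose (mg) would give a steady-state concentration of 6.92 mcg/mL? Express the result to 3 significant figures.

For first-order elimination, Css ∝ F·D/(CL·τ); F and CL are unchanged, so Css ∝ D/τ.
D₂ = D₁ × (Css,target / Css,current) = 1160 × 6.92/2.87 = 2797 mg

2800 mg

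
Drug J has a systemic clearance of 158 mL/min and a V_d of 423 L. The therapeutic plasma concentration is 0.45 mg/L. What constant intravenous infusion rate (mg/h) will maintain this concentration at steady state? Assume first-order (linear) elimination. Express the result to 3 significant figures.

CL = 158 mL/min = 158 × 0.06 = 9.480 L/h
Infusion rate = CL · Css = 9.480 L/h × 0.45 mg/L = 4.266 mg/h

4.27 mg/h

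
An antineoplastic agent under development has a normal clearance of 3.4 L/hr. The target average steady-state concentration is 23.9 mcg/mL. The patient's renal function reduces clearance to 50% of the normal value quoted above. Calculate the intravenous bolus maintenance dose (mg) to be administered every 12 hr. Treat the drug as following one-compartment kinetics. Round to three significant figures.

Patient clearance = 0.5 × 3.400 = 1.700 L/h
D = CL × Css × τ = 1.700 × 23.9 × 12 = 487.6 mg

488 mg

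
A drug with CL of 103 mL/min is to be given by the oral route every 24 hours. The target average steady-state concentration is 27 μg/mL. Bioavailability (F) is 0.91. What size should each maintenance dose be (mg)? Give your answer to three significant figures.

4400 mg

Convert clearance: 103 mL/min × 60 min/h ÷ 1000 mL/L = 6.180 L/h
D = CL × Css × τ / F = 6.180 × 27 × 24 / 0.91 = 4401 mg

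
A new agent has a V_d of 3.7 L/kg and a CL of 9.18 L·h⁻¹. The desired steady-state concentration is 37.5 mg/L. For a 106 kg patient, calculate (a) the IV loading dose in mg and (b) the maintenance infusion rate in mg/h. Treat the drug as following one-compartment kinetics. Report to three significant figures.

Vd(total) = 106 kg × 3.7 L/kg = 392.2 L
Loading dose = Vd × C = 392.2 × 37.5 = 14710 mg
Maintenance infusion rate = CL × Css = 9.180 × 37.5 = 344.3 mg/h

(a) 14700 mg; (b) 344 mg/h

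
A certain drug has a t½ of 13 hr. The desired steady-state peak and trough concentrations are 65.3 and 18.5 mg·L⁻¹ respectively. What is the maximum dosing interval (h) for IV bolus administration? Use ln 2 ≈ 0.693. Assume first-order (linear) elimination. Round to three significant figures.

23.7 h

k = 0.693 / t½ = 0.693 / 13 = 0.05331 h⁻¹
Between IV bolus doses, concentration decays as C = C₀·e^(−kτ), so C_peak/C_trough = e^(kτ).
τ_max = ln(C_peak/C_trough) / k = ln(65.3/18.5) / 0.05331 = 1.261 / 0.05331 = 23.65 h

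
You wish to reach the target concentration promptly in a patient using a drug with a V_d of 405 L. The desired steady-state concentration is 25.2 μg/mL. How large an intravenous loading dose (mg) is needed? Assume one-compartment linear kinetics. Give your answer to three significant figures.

The loading dose fills Vd to the target concentration.
LD = Vd × C = 405.0 × 25.20 = 10210 mg

10200 mg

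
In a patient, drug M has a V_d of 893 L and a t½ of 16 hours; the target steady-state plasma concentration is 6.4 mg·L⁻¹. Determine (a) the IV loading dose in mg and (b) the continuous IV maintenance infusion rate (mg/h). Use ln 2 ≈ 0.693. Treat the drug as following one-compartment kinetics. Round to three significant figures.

LD = Vd × C = 893.0 × 6.4 = 5715 mg
CL = 0.693 × Vd / t½ = 0.693 × 893.0 / 16 = 38.68 L/h
Infusion rate = CL × Css = 38.68 × 6.4 = 247.6 mg/h

(a) 5720 mg; (b) 248 mg/h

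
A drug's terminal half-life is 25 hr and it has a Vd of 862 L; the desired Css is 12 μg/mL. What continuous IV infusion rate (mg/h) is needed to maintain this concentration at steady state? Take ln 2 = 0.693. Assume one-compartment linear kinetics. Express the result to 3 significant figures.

k = 0.693/25 = 0.02772 h⁻¹, so CL = k·Vd = 0.02772 × 862.0 = 23.89 L/h
Infusion rate = CL × Css = 23.89 × 12 = 286.7 mg/h

287 mg/h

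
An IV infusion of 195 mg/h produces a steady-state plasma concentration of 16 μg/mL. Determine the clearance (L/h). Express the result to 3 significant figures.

At steady state, infusion rate = CL × Css, so CL = rate / Css.
CL = 195 / 16 = 12.19 L/h

12.2 L/h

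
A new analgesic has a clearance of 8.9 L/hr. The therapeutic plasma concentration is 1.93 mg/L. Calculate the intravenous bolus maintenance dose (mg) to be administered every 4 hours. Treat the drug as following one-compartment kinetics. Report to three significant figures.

At steady state, dose per interval replaces the amount cleared in that interval: D/τ = CL·Css.
D = CL × Css × τ = 8.900 × 1.93 × 4 = 68.71 mg

68.7 mg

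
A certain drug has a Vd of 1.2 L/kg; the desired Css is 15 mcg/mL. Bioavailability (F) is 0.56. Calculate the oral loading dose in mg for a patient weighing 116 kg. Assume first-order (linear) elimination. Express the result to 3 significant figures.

Vd = 1.2 L/kg × 116 kg = 139.2 L
LD = Vd × C / F = 139.2 × 15.00 / 0.56 = 3729 mg

3730 mg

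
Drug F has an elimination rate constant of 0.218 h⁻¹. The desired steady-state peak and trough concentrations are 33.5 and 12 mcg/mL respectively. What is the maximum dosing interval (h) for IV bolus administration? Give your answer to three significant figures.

Between IV bolus doses, concentration decays as C = C₀·e^(−kτ), so C_peak/C_trough = e^(kτ).
τ_max = ln(C_peak/C_trough) / k = ln(33.5/12) / 0.2180 = 1.027 / 0.2180 = 4.711 h

4.71 h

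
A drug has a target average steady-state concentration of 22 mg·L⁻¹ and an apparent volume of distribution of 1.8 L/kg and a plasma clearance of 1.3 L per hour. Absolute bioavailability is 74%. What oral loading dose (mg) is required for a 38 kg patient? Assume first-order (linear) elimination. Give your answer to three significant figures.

2030 mg

Total Vd = 1.8 × 38 = 68.40 L
LD = Vd × C / F = 68.40 × 22.00 / 0.74 = 2034 mg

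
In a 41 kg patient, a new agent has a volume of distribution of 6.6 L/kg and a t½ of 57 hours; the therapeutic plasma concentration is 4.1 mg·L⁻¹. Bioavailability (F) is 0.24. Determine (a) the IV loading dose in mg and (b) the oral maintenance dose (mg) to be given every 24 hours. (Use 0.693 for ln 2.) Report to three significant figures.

(a) 1110 mg; (b) 1350 mg

Total Vd = 6.6 × 41 = 270.6 L
LD = Vd × C = 270.6 × 4.1 = 1109 mg
CL = 0.693 × Vd / t½ = 0.693 × 270.6 / 57 = 3.290 L/h
D = CL × Css × τ / F = 3.290 × 4.1 × 24 / 0.24 = 1349 mg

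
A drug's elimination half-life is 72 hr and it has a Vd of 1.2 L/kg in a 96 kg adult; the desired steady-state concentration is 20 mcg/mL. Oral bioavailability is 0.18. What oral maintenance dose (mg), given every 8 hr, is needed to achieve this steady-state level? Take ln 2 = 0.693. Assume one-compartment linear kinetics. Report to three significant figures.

Total Vd = 1.2 × 96 = 115.2 L
CL = 0.693 × Vd / t½ = 0.693 × 115.2 / 72 = 1.109 L/h
D = CL × Css × τ / F = 1.109 × 20 × 8 / 0.18 = 985.8 mg

986 mg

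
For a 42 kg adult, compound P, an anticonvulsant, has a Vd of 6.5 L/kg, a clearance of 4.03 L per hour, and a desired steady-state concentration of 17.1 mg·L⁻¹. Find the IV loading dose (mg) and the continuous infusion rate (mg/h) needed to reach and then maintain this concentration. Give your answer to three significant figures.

(a) 4670 mg; (b) 68.9 mg/h

Vd = 6.5 L/kg × 42 kg = 273.0 L
Loading: fill Vd to C_target → 273.0 L × 17.1 mg/L = 4668 mg
Maintenance: replace elimination → rate = CL × Css = 4.030 × 17.1 = 68.91 mg/h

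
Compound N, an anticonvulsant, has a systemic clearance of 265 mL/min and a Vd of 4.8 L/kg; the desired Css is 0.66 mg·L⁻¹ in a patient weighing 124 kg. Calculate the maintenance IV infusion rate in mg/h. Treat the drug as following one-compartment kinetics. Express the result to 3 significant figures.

Convert clearance: 265 mL/min × 60 min/h ÷ 1000 mL/L = 15.90 L/h
R₀ = 15.90 × 0.66 = 10.49 mg/h

10.5 mg/h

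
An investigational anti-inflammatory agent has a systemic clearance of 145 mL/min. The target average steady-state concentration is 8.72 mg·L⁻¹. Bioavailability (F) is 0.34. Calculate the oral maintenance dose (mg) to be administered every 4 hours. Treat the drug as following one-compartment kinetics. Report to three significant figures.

893 mg

CL = 145 mL/min = 145 × 0.06 = 8.700 L/h
D = CL × Css × τ / F = 8.700 × 8.72 × 4 / 0.34 = 892.5 mg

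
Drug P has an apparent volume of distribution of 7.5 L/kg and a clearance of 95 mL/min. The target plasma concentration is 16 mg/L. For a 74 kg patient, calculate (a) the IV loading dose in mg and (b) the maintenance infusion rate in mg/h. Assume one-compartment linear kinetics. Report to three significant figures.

Vd(total) = 74 kg × 7.5 L/kg = 555.0 L
Loading dose = Vd × C = 555.0 × 16 = 8880 mg
CL = 95 mL/min = 95 × 0.06 = 5.700 L/h
Infusion rate = 5.700 L/h × 16 mg/L = 91.20 mg/h

(a) 8880 mg; (b) 91.2 mg/h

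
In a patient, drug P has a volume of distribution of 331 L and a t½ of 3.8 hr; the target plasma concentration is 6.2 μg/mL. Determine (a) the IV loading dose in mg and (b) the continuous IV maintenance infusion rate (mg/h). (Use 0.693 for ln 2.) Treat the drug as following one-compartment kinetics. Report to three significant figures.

(a) 2050 mg; (b) 374 mg/h

LD = Vd × C = 331.0 × 6.2 = 2052 mg
CL = 0.693 × Vd / t½ = 0.693 × 331.0 / 3.8 = 60.36 L/h
Infusion rate = CL × Css = 60.36 × 6.2 = 374.2 mg/h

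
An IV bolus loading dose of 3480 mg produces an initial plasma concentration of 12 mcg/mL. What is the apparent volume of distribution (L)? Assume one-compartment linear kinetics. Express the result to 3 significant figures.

290 L

Immediately after an IV bolus, C₀ = Dose / Vd, so Vd = Dose / C₀.
Vd = 3480 / 12 = 290.0 L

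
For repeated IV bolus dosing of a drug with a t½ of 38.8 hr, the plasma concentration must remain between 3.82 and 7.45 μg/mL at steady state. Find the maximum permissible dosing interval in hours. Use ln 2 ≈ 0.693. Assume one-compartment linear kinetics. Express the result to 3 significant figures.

37.4 h

k = 0.693 / t½ = 0.693 / 38.8 = 0.01786 h⁻¹
Between IV bolus doses, concentration decays as C = C₀·e^(−kτ), so C_peak/C_trough = e^(kτ).
τ_max = ln(C_peak/C_trough) / k = ln(7.45/3.82) / 0.01786 = 0.6680 / 0.01786 = 37.40 h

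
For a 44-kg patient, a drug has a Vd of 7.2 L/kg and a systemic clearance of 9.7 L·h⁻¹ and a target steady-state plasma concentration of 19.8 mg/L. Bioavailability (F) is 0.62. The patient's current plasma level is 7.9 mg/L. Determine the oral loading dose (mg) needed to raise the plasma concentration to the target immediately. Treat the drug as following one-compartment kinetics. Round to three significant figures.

6080 mg

Vd = 7.2 L/kg × 44 kg = 316.8 L
Concentration deficit ΔC = 19.8 − 7.9 = 11.90 mg/L
LD = Vd × ΔC / F = 316.8 × 11.90 / 0.62 = 6081 mg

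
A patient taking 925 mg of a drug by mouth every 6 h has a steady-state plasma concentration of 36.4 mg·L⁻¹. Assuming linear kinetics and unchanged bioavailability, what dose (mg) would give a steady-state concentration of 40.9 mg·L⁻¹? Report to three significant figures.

For first-order elimination, Css ∝ F·D/(CL·τ); F and CL are unchanged, so Css ∝ D/τ.
D₂ = D₁ × (Css,target / Css,current) = 925 × 40.9/36.4 = 1039 mg

1040 mg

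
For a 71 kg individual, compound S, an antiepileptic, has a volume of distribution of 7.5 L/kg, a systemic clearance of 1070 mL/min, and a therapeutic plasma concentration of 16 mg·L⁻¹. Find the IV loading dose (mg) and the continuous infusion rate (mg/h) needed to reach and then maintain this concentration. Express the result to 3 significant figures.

Vd = 7.5 L/kg × 71 kg = 532.5 L
LD = Vd · C_target = 532.5 × 16 = 8520 mg
Convert clearance: 1070 mL/min × 60 min/h ÷ 1000 mL/L = 64.20 L/h
Maintenance: replace elimination → rate = CL × Css = 64.20 × 16 = 1027 mg/h

(a) 8520 mg; (b) 1030 mg/h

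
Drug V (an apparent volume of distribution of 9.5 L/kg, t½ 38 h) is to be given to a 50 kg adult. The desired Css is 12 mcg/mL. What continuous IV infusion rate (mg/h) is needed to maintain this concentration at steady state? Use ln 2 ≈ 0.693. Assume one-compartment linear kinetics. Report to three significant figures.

104 mg/h

Total Vd = 9.5 × 50 = 475.0 L
CL = 0.693 × Vd / t½ = 0.693 × 475.0 / 38 = 8.663 L/h
Infusion rate = CL × Css = 8.663 × 12 = 104.0 mg/h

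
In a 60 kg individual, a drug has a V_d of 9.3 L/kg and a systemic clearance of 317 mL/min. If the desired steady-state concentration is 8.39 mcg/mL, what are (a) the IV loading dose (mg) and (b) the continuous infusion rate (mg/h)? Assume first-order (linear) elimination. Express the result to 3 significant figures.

(a) 4680 mg; (b) 160 mg/h

Vd = 9.3 L/kg × 60 kg = 558.0 L
Loading dose = Vd × C = 558.0 × 8.39 = 4682 mg
CL = 317 mL/min × 60/1000 = 19.02 L/h
Infusion rate = 19.02 L/h × 8.39 mg/L = 159.6 mg/h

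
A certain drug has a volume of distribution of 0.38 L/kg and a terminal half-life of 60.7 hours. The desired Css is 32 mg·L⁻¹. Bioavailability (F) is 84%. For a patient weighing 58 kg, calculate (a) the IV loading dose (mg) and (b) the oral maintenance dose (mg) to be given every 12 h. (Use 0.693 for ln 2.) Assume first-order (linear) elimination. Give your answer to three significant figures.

Total Vd = 0.38 × 58 = 22.04 L
LD = Vd × C = 22.04 × 32 = 705.3 mg
CL = 0.693 × Vd / t½ = 0.693 × 22.04 / 60.7 = 0.2516 L/h
D = CL × Css × τ / F = 0.2516 × 32 × 12 / 0.84 = 115.0 mg

(a) 705 mg; (b) 115 mg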